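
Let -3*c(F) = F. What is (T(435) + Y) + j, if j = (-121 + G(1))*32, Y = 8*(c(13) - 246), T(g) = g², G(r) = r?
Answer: 550147/3 ≈ 1.8338e+5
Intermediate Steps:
c(F) = -F/3
Y = -6008/3 (Y = 8*(-⅓*13 - 246) = 8*(-13/3 - 246) = 8*(-751/3) = -6008/3 ≈ -2002.7)
j = -3840 (j = (-121 + 1)*32 = -120*32 = -3840)
(T(435) + Y) + j = (435² - 6008/3) - 3840 = (189225 - 6008/3) - 3840 = 561667/3 - 3840 = 550147/3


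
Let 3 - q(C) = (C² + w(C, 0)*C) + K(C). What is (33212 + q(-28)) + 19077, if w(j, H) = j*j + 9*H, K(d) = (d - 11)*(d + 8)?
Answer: 72680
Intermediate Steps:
K(d) = (-11 + d)*(8 + d)
w(j, H) = j² + 9*H
q(C) = 91 - C³ - 2*C² + 3*C (q(C) = 3 - ((C² + (C² + 9*0)*C) + (-88 + C² - 3*C)) = 3 - ((C² + (C² + 0)*C) + (-88 + C² - 3*C)) = 3 - ((C² + C²*C) + (-88 + C² - 3*C)) = 3 - ((C² + C³) + (-88 + C² - 3*C)) = 3 - (-88 + C³ - 3*C + 2*C²) = 3 + (88 - C³ - 2*C² + 3*C) = 91 - C³ - 2*C² + 3*C)
(33212 + q(-28)) + 19077 = (33212 + (91 - 1*(-28)³ - 2*(-28)² + 3*(-28))) + 19077 = (33212 + (91 - 1*(-21952) - 2*784 - 84)) + 19077 = (33212 + (91 + 21952 - 1568 - 84)) + 19077 = (33212 + 20391) + 19077 = 53603 + 19077 = 72680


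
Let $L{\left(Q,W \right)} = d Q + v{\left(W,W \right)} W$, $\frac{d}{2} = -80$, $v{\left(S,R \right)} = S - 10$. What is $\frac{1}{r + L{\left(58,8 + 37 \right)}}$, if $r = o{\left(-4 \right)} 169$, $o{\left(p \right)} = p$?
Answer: $- \frac{1}{8381} \approx -0.00011932$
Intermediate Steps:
$v{\left(S,R \right)} = -10 + S$
$d = -160$ ($d = 2 \left(-80\right) = -160$)
$L{\left(Q,W \right)} = - 160 Q + W \left(-10 + W\right)$ ($L{\left(Q,W \right)} = - 160 Q + \left(-10 + W\right) W = - 160 Q + W \left(-10 + W\right)$)
$r = -676$ ($r = \left(-4\right) 169 = -676$)
$\frac{1}{r + L{\left(58,8 + 37 \right)}} = \frac{1}{-676 - \left(9280 - \left(8 + 37\right) \left(-10 + \left(8 + 37\right)\right)\right)} = \frac{1}{-676 - \left(9280 - 45 \left(-10 + 45\right)\right)} = \frac{1}{-676 + \left(-9280 + 45 \cdot 35\right)} = \frac{1}{-676 + \left(-9280 + 1575\right)} = \frac{1}{-676 - 7705} = \frac{1}{-8381} = - \frac{1}{8381}$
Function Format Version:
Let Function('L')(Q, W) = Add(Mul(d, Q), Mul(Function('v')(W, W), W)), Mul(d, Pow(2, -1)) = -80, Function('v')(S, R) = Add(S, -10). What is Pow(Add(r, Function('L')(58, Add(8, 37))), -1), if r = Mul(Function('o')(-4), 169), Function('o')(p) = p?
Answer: Rational(-1, 8381) ≈ -0.00011932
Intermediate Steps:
Function('v')(S, R) = Add(-10, S)
d = -160 (d = Mul(2, -80) = -160)
Function('L')(Q, W) = Add(Mul(-160, Q), Mul(W, Add(-10, W))) (Function('L')(Q, W) = Add(Mul(-160, Q), Mul(Add(-10, W), W)) = Add(Mul(-160, Q), Mul(W, Add(-10, W))))
r = -676 (r = Mul(-4, 169) = -676)
Pow(Add(r, Function('L')(58, Add(8, 37))), -1) = Pow(Add(-676, Add(Mul(-160, 58), Mul(Add(8, 37), Add(-10, Add(8, 37))))), -1) = Pow(Add(-676, Add(-9280, Mul(45, Add(-10, 45)))), -1) = Pow(Add(-676, Add(-9280, Mul(45, 35))), -1) = Pow(Add(-676, Add(-9280, 1575)), -1) = Pow(Add(-676, -7705), -1) = Pow(-8381, -1) = Rational(-1, 8381)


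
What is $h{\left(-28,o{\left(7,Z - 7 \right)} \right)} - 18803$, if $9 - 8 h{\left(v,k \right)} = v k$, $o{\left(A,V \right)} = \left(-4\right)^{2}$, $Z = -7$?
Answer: $- \frac{149967}{8} \approx -18746.0$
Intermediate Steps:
$o{\left(A,V \right)} = 16$
$h{\left(v,k \right)} = \frac{9}{8} - \frac{k v}{8}$ ($h{\left(v,k \right)} = \frac{9}{8} - \frac{v k}{8} = \frac{9}{8} - \frac{k v}{8}$)
$h{\left(-28,o{\left(7,Z - 7 \right)} \right)} - 18803 = \left(\frac{9}{8} - 2 \left(-28\right)\right) - 18803 = \left(\frac{9}{8} + 56\right) - 18803 = \frac{457}{8} - 18803 = - \frac{149967}{8}$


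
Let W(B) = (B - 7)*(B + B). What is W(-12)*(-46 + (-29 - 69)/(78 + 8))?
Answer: -924312/43 ≈ -21496.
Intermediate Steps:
W(B) = 2*B*(-7 + B) (W(B) = (-7 + B)*(2*B) = 2*B*(-7 + B))
W(-12)*(-46 + (-29 - 69)/(78 + 8)) = (2*(-12)*(-7 - 12))*(-46 + (-29 - 69)/(78 + 8)) = (2*(-12)*(-19))*(-46 - 98/86) = 456*(-46 - 98*1/86) = 456*(-46 - 49/43) = 456*(-2027/43) = -924312/43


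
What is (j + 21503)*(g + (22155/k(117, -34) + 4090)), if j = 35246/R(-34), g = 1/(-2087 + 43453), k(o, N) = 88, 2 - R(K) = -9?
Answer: 2147721934111551/20021144 ≈ 1.0727e+8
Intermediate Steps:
R(K) = 11 (R(K) = 2 - 1*(-9) = 2 + 9 = 11)
g = 1/41366 ≈ 2.4174e-5
j = 35246/11 ≈ 3204.2
(j + 21503)*(g + (22155/k(117, -34) + 4090)) = (35246/11 + 21503)*(1/41366 + (22155/88 + 4090)) = 271779*(1/41366 + (22155*(1/88) + 4090))/11 = 271779*(1/41366 + (22155/88 + 4090))/11 = 271779*(1/41366 + 382075/88)/11 = (271779/11)*(7902457269/1820104) = 2147721934111551/20021144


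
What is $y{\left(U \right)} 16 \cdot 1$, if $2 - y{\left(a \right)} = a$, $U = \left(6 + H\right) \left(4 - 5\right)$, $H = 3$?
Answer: $176$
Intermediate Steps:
$U = -9$ ($U = \left(6 + 3\right) \left(4 - 5\right) = 9 \left(-1\right) = -9$)
$y{\left(a \right)} = 2 - a$
$y{\left(U \right)} 16 \cdot 1 = \left(2 - -9\right) 16 \cdot 1 = \left(2 + 9\right) 16 \cdot 1 = 11 \cdot 16 \cdot 1 = 176 \cdot 1 = 176$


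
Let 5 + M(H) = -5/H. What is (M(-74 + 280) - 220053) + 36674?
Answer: -37777109/206 ≈ -1.8338e+5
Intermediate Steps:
M(H) = -5 - 5/H
(M(-74 + 280) - 220053) + 36674 = ((-5 - 5/(-74 + 280)) - 220053) + 36674 = ((-5 - 5/206) - 220053) + 36674 = (-1035/206 - 220053) + 36674 = -45331953/206 + 36674 = -37777109/206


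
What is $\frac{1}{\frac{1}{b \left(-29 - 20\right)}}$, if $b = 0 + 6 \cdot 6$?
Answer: $-1764$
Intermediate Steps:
$b = 36$ ($b = 0 + 36 = 36$)
$\frac{1}{\frac{1}{b \left(-29 - 20\right)}} = \frac{1}{\frac{1}{36 \left(-29 - 20\right)}} = \frac{1}{\frac{1}{36 \left(-49\right)}} = \frac{1}{\frac{1}{-1764}} = \frac{1}{- \frac{1}{1764}} = -1764$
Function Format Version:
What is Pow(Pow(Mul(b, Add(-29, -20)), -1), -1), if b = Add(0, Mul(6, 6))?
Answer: -1764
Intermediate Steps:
b = 36 (b = Add(0, 36) = 36)
Pow(Pow(Mul(b, Add(-29, -20)), -1), -1) = Pow(Pow(Mul(36, Add(-29, -20)), -1), -1) = Pow(Pow(Mul(36, -49), -1), -1) = Pow(Pow(-1764, -1), -1) = Pow(Rational(-1, 1764), -1) = -1764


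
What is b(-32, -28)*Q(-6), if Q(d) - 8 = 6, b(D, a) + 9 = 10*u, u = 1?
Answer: 14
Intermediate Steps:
b(D, a) = 1 (b(D, a) = -9 + 10*1 = -9 + 10 = 1)
Q(d) = 14 (Q(d) = 8 + 6 = 14)
b(-32, -28)*Q(-6) = 1*14 = 14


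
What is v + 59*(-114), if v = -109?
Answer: -6835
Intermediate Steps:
v + 59*(-114) = -109 + 59*(-114) = -109 - 6726 = -6835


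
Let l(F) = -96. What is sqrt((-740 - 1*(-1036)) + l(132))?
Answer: 10*sqrt(2) ≈ 14.142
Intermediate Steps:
sqrt((-740 - 1*(-1036)) + l(132)) = sqrt((-740 - 1*(-1036)) - 96) = sqrt((-740 + 1036) - 96) = sqrt(296 - 96) = sqrt(200) = 10*sqrt(2)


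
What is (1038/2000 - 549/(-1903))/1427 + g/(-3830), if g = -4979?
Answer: 3531791957/2715581000 ≈ 1.3006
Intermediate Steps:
(1038/2000 - 549/(-1903))/1427 + g/(-3830) = (1038/2000 - 549/(-1903))/1427 - 4979/(-3830) = (1038*(1/2000) - 549*(-1/1903))*(1/1427) - 4979*(-1/3830) = (519/1000 + 549/1903)*(1/1427) + 13/10 = (1536657/1903000)*(1/1427) + 13/10 = 1536657/2715581000 + 13/10 = 3531791957/2715581000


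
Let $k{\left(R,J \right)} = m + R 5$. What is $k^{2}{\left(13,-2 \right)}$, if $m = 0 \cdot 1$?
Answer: $4225$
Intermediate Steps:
$m = 0$
$k{\left(R,J \right)} = 5 R$ ($k{\left(R,J \right)} = 0 + R 5 = 0 + 5 R = 5 R$)
$k^{2}{\left(13,-2 \right)} = \left(5 \cdot 13\right)^{2} = 65^{2} = 4225$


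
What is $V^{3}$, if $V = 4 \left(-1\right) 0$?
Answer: $0$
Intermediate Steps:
$V = 0$ ($V = \left(-4\right) 0 = 0$)
$V^{3} = 0^{3} = 0$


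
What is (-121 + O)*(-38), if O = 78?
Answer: 1634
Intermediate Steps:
(-121 + O)*(-38) = (-121 + 78)*(-38) = -43*(-38) = 1634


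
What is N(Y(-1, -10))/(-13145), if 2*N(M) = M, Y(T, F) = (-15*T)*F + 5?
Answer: 29/5258 ≈ 0.0055154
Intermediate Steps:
Y(T, F) = 5 - 15*F*T (Y(T, F) = -15*F*T + 5 = 5 - 15*F*T)
N(M) = M/2
N(Y(-1, -10))/(-13145) = ((5 - 15*(-10)*(-1))/2)/(-13145) = ((5 - 150)/2)*(-1/13145) = ((1/2)*(-145))*(-1/13145) = -145/2*(-1/13145) = 29/5258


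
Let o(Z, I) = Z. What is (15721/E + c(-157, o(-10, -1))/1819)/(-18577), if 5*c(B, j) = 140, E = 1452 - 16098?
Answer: 28186411/494911231698 ≈ 5.6952e-5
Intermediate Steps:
E = -14646
c(B, j) = 28 (c(B, j) = (1/5)*140 = 28)
(15721/E + c(-157, o(-10, -1))/1819)/(-18577) = (15721/(-14646) + 28/1819)/(-18577) = (15721*(-1/14646) + 28*(1/1819))*(-1/18577) = (-15721/14646 + 28/1819)*(-1/18577) = -28186411/26641074*(-1/18577) = 28186411/494911231698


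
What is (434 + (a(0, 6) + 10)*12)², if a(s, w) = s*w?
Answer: 306916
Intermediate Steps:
(434 + (a(0, 6) + 10)*12)² = (434 + (0*6 + 10)*12)² = (434 + (0 + 10)*12)² = (434 + 10*12)² = (434 + 120)² = 554² = 306916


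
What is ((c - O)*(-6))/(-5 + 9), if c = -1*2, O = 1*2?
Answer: 6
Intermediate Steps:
O = 2
c = -2
((c - O)*(-6))/(-5 + 9) = ((-2 - 1*2)*(-6))/(-5 + 9) = ((-2 - 2)*(-6))/4 = -4*(-6)*(¼) = 24*(¼) = 6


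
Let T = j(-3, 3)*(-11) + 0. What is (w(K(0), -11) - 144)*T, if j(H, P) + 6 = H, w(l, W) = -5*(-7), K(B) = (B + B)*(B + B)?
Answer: -10791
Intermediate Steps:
K(B) = 4*B² (K(B) = (2*B)*(2*B) = 4*B²)
w(l, W) = 35
j(H, P) = -6 + H
T = 99 (T = (-6 - 3)*(-11) + 0 = -9*(-11) + 0 = 99 + 0 = 99)
(w(K(0), -11) - 144)*T = (35 - 144)*99 = -109*99 = -10791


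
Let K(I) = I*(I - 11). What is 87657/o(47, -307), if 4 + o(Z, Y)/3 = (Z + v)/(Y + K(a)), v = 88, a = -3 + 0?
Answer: -1548607/239 ≈ -6479.5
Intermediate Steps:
a = -3
K(I) = I*(-11 + I)
o(Z, Y) = -12 + 3*(88 + Z)/(42 + Y) (o(Z, Y) = -12 + 3*((Z + 88)/(Y - 3*(-11 - 3))) = -12 + 3*((88 + Z)/(Y - 3*(-14))) = -12 + 3*((88 + Z)/(Y + 42)) = -12 + 3*((88 + Z)/(42 + Y)) = -12 + 3*(88 + Z)/(42 + Y))
87657/o(47, -307) = 87657/((3*(-80 + 47 - 4*(-307))/(42 - 307))) = 87657/((3*(-80 + 47 + 1228)/(-265))) = 87657/((3*(-1/265)*1195)) = 87657/(-717/53) = 87657*(-53/717) = -1548607/239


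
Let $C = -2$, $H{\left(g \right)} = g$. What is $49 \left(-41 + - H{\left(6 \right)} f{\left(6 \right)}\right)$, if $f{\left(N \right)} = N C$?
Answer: $1519$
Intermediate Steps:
$f{\left(N \right)} = - 2 N$ ($f{\left(N \right)} = N \left(-2\right) = - 2 N$)
$49 \left(-41 + - H{\left(6 \right)} f{\left(6 \right)}\right) = 49 \left(-41 + \left(-1\right) 6 \left(\left(-2\right) 6\right)\right) = 49 \left(-41 - -72\right) = 49 \left(-41 + 72\right) = 49 \cdot 31 = 1519$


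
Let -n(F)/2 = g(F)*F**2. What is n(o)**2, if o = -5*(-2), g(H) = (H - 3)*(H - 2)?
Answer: 125440000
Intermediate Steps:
g(H) = (-3 + H)*(-2 + H)
o = 10
n(F) = -2*F**2*(6 + F**2 - 5*F) (n(F) = -2*(6 + F**2 - 5*F)*F**2 = -2*F**2*(6 + F**2 - 5*F))
n(o)**2 = (2*10**2*(-6 - 1*10**2 + 5*10))**2 = (2*100*(-6 - 1*100 + 50))**2 = (2*100*(-6 - 100 + 50))**2 = (2*100*(-56))**2 = (-11200)**2 = 125440000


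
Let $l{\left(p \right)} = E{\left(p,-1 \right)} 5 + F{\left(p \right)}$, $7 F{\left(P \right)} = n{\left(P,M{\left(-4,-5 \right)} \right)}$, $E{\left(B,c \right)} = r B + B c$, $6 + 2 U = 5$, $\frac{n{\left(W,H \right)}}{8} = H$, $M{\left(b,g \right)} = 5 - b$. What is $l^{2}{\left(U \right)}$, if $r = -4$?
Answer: $\frac{101761}{196} \approx 519.19$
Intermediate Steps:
$n{\left(W,H \right)} = 8 H$
$U = - \frac{1}{2}$ ($U = -3 + \frac{1}{2} \cdot 5 = -3 + \frac{5}{2} = - \frac{1}{2} \approx -0.5$)
$E{\left(B,c \right)} = - 4 B + B c$
$F{\left(P \right)} = \frac{72}{7}$ ($F{\left(P \right)} = \frac{8 \left(5 - -4\right)}{7} = \frac{8 \left(5 + 4\right)}{7} = \frac{8 \cdot 9}{7} = \frac{1}{7} \cdot 72 = \frac{72}{7}$)
$l{\left(p \right)} = \frac{72}{7} - 25 p$ ($l{\left(p \right)} = p \left(-4 - 1\right) 5 + \frac{72}{7} = p \left(-5\right) 5 + \frac{72}{7} = - 5 p 5 + \frac{72}{7} = - 25 p + \frac{72}{7} = \frac{72}{7} - 25 p$)
$l^{2}{\left(U \right)} = \left(\frac{72}{7} - - \frac{25}{2}\right)^{2} = \left(\frac{72}{7} + \frac{25}{2}\right)^{2} = \left(\frac{319}{14}\right)^{2} = \frac{101761}{196}$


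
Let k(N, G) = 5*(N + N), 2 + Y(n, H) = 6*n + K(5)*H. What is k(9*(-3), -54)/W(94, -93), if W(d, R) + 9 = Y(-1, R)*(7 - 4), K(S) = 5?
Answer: 45/238 ≈ 0.18908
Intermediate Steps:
Y(n, H) = -2 + 5*H + 6*n (Y(n, H) = -2 + (6*n + 5*H) = -2 + (5*H + 6*n) = -2 + 5*H + 6*n)
W(d, R) = -33 + 15*R (W(d, R) = -9 + (-2 + 5*R + 6*(-1))*(7 - 4) = -9 + (-2 + 5*R - 6)*3 = -9 + (-8 + 5*R)*3 = -9 + (-24 + 15*R) = -33 + 15*R)
k(N, G) = 10*N (k(N, G) = 5*(2*N) = 10*N)
k(9*(-3), -54)/W(94, -93) = (10*(9*(-3)))/(-33 + 15*(-93)) = (10*(-27))/(-33 - 1395) = -270/(-1428) = -270*(-1/1428) = 45/238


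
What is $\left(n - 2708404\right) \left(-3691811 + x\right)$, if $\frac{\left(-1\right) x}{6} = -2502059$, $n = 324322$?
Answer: $-26989102796526$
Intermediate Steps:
$x = 15012354$ ($x = \left(-6\right) \left(-2502059\right) = 15012354$)
$\left(n - 2708404\right) \left(-3691811 + x\right) = \left(324322 - 2708404\right) \left(-3691811 + 15012354\right) = \left(-2384082\right) 11320543 = -26989102796526$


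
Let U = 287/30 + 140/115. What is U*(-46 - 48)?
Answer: -349727/345 ≈ -1013.7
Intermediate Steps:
U = 7441/690 (U = 287*(1/30) + 140*(1/115) = 287/30 + 28/23 = 7441/690 ≈ 10.784)
U*(-46 - 48) = 7441*(-46 - 48)/690 = (7441/690)*(-94) = -349727/345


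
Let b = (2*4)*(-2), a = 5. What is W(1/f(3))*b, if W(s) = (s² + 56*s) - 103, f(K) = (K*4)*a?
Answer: 367439/225 ≈ 1633.1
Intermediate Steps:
f(K) = 20*K (f(K) = (K*4)*5 = (4*K)*5 = 20*K)
b = -16 (b = 8*(-2) = -16)
W(s) = -103 + s² + 56*s
W(1/f(3))*b = (-103 + (1/(20*3))² + 56/((20*3)))*(-16) = (-103 + (1/60)² + 56/60)*(-16) = (-103 + (1/60)² + 56*(1/60))*(-16) = (-103 + 1/3600 + 14/15)*(-16) = -367439/3600*(-16) = 367439/225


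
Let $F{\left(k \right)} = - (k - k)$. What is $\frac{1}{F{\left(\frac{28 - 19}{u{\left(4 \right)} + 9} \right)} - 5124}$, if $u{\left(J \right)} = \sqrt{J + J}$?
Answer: $- \frac{1}{5124} \approx -0.00019516$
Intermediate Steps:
$u{\left(J \right)} = \sqrt{2} \sqrt{J}$ ($u{\left(J \right)} = \sqrt{2 J} = \sqrt{2} \sqrt{J}$)
$F{\left(k \right)} = 0$ ($F{\left(k \right)} = \left(-1\right) 0 = 0$)
$\frac{1}{F{\left(\frac{28 - 19}{u{\left(4 \right)} + 9} \right)} - 5124} = \frac{1}{0 - 5124} = \frac{1}{-5124} = - \frac{1}{5124}$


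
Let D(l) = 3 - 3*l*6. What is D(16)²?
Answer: 81225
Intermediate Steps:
D(l) = 3 - 18*l
D(16)² = (3 - 18*16)² = (3 - 288)² = (-285)² = 81225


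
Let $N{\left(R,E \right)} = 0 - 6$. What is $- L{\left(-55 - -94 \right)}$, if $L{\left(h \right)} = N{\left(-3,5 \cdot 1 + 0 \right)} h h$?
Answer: $9126$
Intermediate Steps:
$N{\left(R,E \right)} = -6$ ($N{\left(R,E \right)} = 0 - 6 = -6$)
$L{\left(h \right)} = - 6 h^{2}$ ($L{\left(h \right)} = - 6 h h = - 6 h^{2}$)
$- L{\left(-55 - -94 \right)} = - \left(-6\right) \left(-55 - -94\right)^{2} = - \left(-6\right) \left(-55 + 94\right)^{2} = - \left(-6\right) 39^{2} = - \left(-6\right) 1521 = \left(-1\right) \left(-9126\right) = 9126$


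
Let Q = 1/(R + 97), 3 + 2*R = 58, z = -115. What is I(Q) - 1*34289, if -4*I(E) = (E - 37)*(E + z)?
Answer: -8767547719/248004 ≈ -35352.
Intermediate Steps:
R = 55/2 (R = -3/2 + (½)*58 = -3/2 + 29 = 55/2 ≈ 27.500)
Q = 2/249 (Q = 1/(55/2 + 97) = 1/(249/2) = 2/249 ≈ 0.0080321)
I(E) = -(-115 + E)*(-37 + E)/4 (I(E) = -(E - 37)*(E - 115)/4 = -(-37 + E)*(-115 + E)/4 = -(-115 + E)*(-37 + E)/4)
I(Q) - 1*34289 = (-4255/4 + 38*(2/249) - (2/249)²/4) - 1*34289 = (-4255/4 + 76/249 - ¼*4/62001) - 34289 = (-4255/4 + 76/249 - 1/62001) - 34289 = -263738563/248004 - 34289 = -8767547719/248004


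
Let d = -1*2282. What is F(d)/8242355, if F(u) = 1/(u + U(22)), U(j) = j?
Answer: -1/18627722300 ≈ -5.3683e-11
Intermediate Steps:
d = -2282
F(u) = 1/(22 + u) (F(u) = 1/(u + 22) = 1/(22 + u))
F(d)/8242355 = 1/((22 - 2282)*8242355) = (1/8242355)/(-2260) = -1/2260*1/8242355 = -1/18627722300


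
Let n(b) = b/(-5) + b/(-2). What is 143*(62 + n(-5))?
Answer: 18733/2 ≈ 9366.5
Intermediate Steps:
n(b) = -7*b/10 (n(b) = b*(-⅕) + b*(-½) = -b/5 - b/2 = -7*b/10)
143*(62 + n(-5)) = 143*(62 - 7/10*(-5)) = 143*(62 + 7/2) = 143*(131/2) = 18733/2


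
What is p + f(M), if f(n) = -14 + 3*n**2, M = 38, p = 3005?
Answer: 7323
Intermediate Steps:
p + f(M) = 3005 + (-14 + 3*38**2) = 3005 + (-14 + 3*1444) = 3005 + (-14 + 4332) = 3005 + 4318 = 7323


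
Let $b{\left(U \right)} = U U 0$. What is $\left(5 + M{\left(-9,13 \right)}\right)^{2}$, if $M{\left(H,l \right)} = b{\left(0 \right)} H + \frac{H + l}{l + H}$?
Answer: $36$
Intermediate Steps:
$b{\left(U \right)} = 0$ ($b{\left(U \right)} = U^{2} \cdot 0 = 0$)
$M{\left(H,l \right)} = 1$ ($M{\left(H,l \right)} = 0 H + \frac{H + l}{l + H} = 0 + \frac{H + l}{H + l} = 0 + 1 = 1$)
$\left(5 + M{\left(-9,13 \right)}\right)^{2} = \left(5 + 1\right)^{2} = 6^{2} = 36$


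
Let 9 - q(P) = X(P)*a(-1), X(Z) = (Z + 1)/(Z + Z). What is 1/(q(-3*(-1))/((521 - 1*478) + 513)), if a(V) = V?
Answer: 1668/29 ≈ 57.517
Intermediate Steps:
X(Z) = (1 + Z)/(2*Z) (X(Z) = (1 + Z)/((2*Z)) = (1 + Z)*(1/(2*Z)) = (1 + Z)/(2*Z))
q(P) = 9 + (1 + P)/(2*P) (q(P) = 9 - (1 + P)/(2*P)*(-1) = 9 - (-1)*(1 + P)/(2*P) = 9 + (1 + P)/(2*P))
1/(q(-3*(-1))/((521 - 1*478) + 513)) = 1/(((1 + 19*(-3*(-1)))/(2*((-3*(-1)))))/((521 - 1*478) + 513)) = 1/(((1/2)*(1 + 19*3)/3)/((521 - 478) + 513)) = 1/(((1/2)*(1/3)*(1 + 57))/(43 + 513)) = 1/(((1/2)*(1/3)*58)/556) = 1/((1/556)*(29/3)) = 1/(29/1668) = 1668/29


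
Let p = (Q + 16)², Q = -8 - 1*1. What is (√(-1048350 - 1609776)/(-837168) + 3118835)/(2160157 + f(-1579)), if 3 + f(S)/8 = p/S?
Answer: 984928093/682169923 - 48949*I*√2766/2855454150490320 ≈ 1.4438 - 9.0156e-10*I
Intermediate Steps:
Q = -9 (Q = -8 - 1 = -9)
p = 49 (p = (-9 + 16)² = 7² = 49)
f(S) = -24 + 392/S (f(S) = -24 + 8*(49/S) = -24 + 392/S)
(√(-1048350 - 1609776)/(-837168) + 3118835)/(2160157 + f(-1579)) = (√(-1048350 - 1609776)/(-837168) + 3118835)/(2160157 + (-24 + 392/(-1579))) = (√(-2658126)*(-1/837168) + 3118835)/(2160157 + (-24 + 392*(-1/1579))) = ((31*I*√2766)*(-1/837168) + 3118835)/(2160157 + (-24 - 392/1579)) = (-31*I*√2766/837168 + 3118835)/(2160157 - 38288/1579) = (3118835 - 31*I*√2766/837168)/(3410849615/1579) = (3118835 - 31*I*√2766/837168)*(1579/3410849615) = 984928093/682169923 - 48949*I*√2766/2855454150490320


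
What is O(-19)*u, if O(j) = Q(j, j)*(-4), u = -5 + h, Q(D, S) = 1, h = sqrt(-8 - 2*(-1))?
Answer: 20 - 4*I*sqrt(6) ≈ 20.0 - 9.798*I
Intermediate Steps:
h = I*sqrt(6) (h = sqrt(-8 + 2) = sqrt(-6) = I*sqrt(6) ≈ 2.4495*I)
u = -5 + I*sqrt(6) ≈ -5.0 + 2.4495*I
O(j) = -4 (O(j) = 1*(-4) = -4)
O(-19)*u = -4*(-5 + I*sqrt(6)) = 20 - 4*I*sqrt(6)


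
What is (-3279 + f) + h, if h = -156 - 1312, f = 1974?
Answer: -2773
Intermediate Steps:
h = -1468
(-3279 + f) + h = (-3279 + 1974) - 1468 = -1305 - 1468 = -2773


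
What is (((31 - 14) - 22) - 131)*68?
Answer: -9248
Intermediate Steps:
(((31 - 14) - 22) - 131)*68 = ((17 - 22) - 131)*68 = (-5 - 131)*68 = -136*68 = -9248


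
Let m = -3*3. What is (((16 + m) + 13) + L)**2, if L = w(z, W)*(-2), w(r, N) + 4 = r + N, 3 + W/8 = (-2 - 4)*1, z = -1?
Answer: 30276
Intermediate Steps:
W = -72 (W = -24 + 8*((-2 - 4)*1) = -24 + 8*(-6*1) = -24 + 8*(-6) = -24 - 48 = -72)
m = -9
w(r, N) = -4 + N + r (w(r, N) = -4 + (r + N) = -4 + (N + r) = -4 + N + r)
L = 154 (L = (-4 - 72 - 1)*(-2) = -77*(-2) = 154)
(((16 + m) + 13) + L)**2 = (((16 - 9) + 13) + 154)**2 = ((7 + 13) + 154)**2 = (20 + 154)**2 = 174**2 = 30276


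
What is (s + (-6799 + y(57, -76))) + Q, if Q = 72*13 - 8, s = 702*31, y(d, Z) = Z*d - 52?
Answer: 11507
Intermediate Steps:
y(d, Z) = -52 + Z*d
s = 21762
Q = 928 (Q = 936 - 8 = 928)
(s + (-6799 + y(57, -76))) + Q = (21762 + (-6799 + (-52 - 76*57))) + 928 = (21762 + (-6799 + (-52 - 4332))) + 928 = (21762 + (-6799 - 4384)) + 928 = (21762 - 11183) + 928 = 10579 + 928 = 11507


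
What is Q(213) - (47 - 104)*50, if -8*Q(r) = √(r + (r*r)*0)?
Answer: 2850 - √213/8 ≈ 2848.2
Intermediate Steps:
Q(r) = -√r/8 (Q(r) = -√(r + (r*r)*0)/8 = -√(r + r²*0)/8 = -√(r + 0)/8 = -√r/8)
Q(213) - (47 - 104)*50 = -√213/8 - (47 - 104)*50 = -√213/8 - (-57)*50 = -√213/8 - 1*(-2850) = -√213/8 + 2850 = 2850 - √213/8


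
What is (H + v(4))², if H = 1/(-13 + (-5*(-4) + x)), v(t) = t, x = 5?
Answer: 2401/144 ≈ 16.674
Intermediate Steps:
H = 1/12 (H = 1/(-13 + (-5*(-4) + 5)) = 1/(-13 + (20 + 5)) = 1/(-13 + 25) = 1/12 ≈ 0.083333)
(H + v(4))² = (1/12 + 4)² = (49/12)² = 2401/144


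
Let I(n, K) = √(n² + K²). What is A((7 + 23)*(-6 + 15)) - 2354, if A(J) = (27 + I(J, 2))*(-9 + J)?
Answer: 4693 + 522*√18226 ≈ 75165.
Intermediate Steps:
I(n, K) = √(K² + n²)
A(J) = (-9 + J)*(27 + √(4 + J²)) (A(J) = (27 + √(2² + J²))*(-9 + J) = (27 + √(4 + J²))*(-9 + J) = (-9 + J)*(27 + √(4 + J²)))
A((7 + 23)*(-6 + 15)) - 2354 = (-243 - 9*√(4 + ((7 + 23)*(-6 + 15))²) + 27*((7 + 23)*(-6 + 15)) + ((7 + 23)*(-6 + 15))*√(4 + ((7 + 23)*(-6 + 15))²)) - 2354 = (-243 - 9*√(4 + (30*9)²) + 27*(30*9) + (30*9)*√(4 + (30*9)²)) - 2354 = (-243 - 9*√(4 + 270²) + 27*270 + 270*√(4 + 270²)) - 2354 = (-243 - 9*√(4 + 72900) + 7290 + 270*√(4 + 72900)) - 2354 = (-243 - 18*√18226 + 7290 + 270*√72904) - 2354 = (-243 - 18*√18226 + 7290 + 270*(2*√18226)) - 2354 = (-243 - 18*√18226 + 7290 + 540*√18226) - 2354 = (7047 + 522*√18226) - 2354 = 4693 + 522*√18226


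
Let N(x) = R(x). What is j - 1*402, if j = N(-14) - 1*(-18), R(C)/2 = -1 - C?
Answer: -358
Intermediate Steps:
R(C) = -2 - 2*C (R(C) = 2*(-1 - C) = -2 - 2*C)
N(x) = -2 - 2*x
j = 44 (j = (-2 - 2*(-14)) - 1*(-18) = (-2 + 28) + 18 = 26 + 18 = 44)
j - 1*402 = 44 - 1*402 = 44 - 402 = -358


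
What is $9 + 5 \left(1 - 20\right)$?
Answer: $-86$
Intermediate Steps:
$9 + 5 \left(1 - 20\right) = 9 + 5 \left(-19\right) = 9 - 95 = -86$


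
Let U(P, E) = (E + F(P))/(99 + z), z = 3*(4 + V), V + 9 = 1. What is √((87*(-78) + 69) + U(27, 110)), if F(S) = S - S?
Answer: I*√50831403/87 ≈ 81.95*I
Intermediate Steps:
V = -8 (V = -9 + 1 = -8)
F(S) = 0
z = -12 (z = 3*(4 - 8) = 3*(-4) = -12)
U(P, E) = E/87 (U(P, E) = (E + 0)/(99 - 12) = E/87)
√((87*(-78) + 69) + U(27, 110)) = √((87*(-78) + 69) + (1/87)*110) = √((-6786 + 69) + 110/87) = √(-6717 + 110/87) = √(-584269/87) = I*√50831403/87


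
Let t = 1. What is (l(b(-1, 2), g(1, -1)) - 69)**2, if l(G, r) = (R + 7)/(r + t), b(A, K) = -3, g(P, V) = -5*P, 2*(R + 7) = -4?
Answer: 18769/4 ≈ 4692.3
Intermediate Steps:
R = -9 (R = -7 + (1/2)*(-4) = -7 - 2 = -9)
l(G, r) = -2/(1 + r) (l(G, r) = (-9 + 7)/(r + 1) = -2/(1 + r))
(l(b(-1, 2), g(1, -1)) - 69)**2 = (-2/(1 - 5*1) - 69)**2 = (-2/(1 - 5) - 69)**2 = (-2/(-4) - 69)**2 = (-2*(-1/4) - 69)**2 = (1/2 - 69)**2 = (-137/2)**2 = 18769/4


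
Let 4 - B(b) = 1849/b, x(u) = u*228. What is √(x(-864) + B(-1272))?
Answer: I*√79680270066/636 ≈ 443.83*I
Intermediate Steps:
x(u) = 228*u
B(b) = 4 - 1849/b
√(x(-864) + B(-1272)) = √(228*(-864) + (4 - 1849/(-1272))) = √(-196992 + (4 - 1849*(-1/1272))) = √(-196992 + (4 + 1849/1272)) = √(-196992 + 6937/1272) = √(-250566887/1272) = I*√79680270066/636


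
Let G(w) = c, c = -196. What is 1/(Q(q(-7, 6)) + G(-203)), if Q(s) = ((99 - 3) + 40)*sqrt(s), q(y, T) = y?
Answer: -7/5996 - 17*I*sqrt(7)/20986 ≈ -0.0011674 - 0.0021432*I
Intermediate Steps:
G(w) = -196
Q(s) = 136*sqrt(s) (Q(s) = (96 + 40)*sqrt(s) = 136*sqrt(s))
1/(Q(q(-7, 6)) + G(-203)) = 1/(136*sqrt(-7) - 196) = 1/(136*(I*sqrt(7)) - 196) = 1/(136*I*sqrt(7) - 196) = 1/(-196 + 136*I*sqrt(7))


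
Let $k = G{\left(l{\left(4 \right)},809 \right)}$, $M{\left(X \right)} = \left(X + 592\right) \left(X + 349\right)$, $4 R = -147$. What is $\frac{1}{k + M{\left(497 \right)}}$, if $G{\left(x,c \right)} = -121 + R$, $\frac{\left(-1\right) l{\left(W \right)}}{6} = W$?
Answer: $\frac{4}{3684545} \approx 1.0856 \cdot 10^{-6}$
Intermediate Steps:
$R = - \frac{147}{4}$ ($R = \frac{1}{4} \left(-147\right) = - \frac{147}{4} \approx -36.75$)
$l{\left(W \right)} = - 6 W$
$G{\left(x,c \right)} = - \frac{631}{4}$ ($G{\left(x,c \right)} = -121 - \frac{147}{4} = - \frac{631}{4}$)
$M{\left(X \right)} = \left(349 + X\right) \left(592 + X\right)$ ($M{\left(X \right)} = \left(592 + X\right) \left(349 + X\right) = \left(349 + X\right) \left(592 + X\right)$)
$k = - \frac{631}{4} \approx -157.75$
$\frac{1}{k + M{\left(497 \right)}} = \frac{1}{- \frac{631}{4} + \left(206608 + 497^{2} + 941 \cdot 497\right)} = \frac{1}{- \frac{631}{4} + \left(206608 + 247009 + 467677\right)} = \frac{1}{- \frac{631}{4} + 921294} = \frac{1}{\frac{3684545}{4}} = \frac{4}{3684545}$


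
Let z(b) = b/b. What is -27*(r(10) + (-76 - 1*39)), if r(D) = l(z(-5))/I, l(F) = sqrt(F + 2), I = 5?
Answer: 3105 - 27*sqrt(3)/5 ≈ 3095.6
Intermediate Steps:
z(b) = 1
l(F) = sqrt(2 + F)
r(D) = sqrt(3)/5 (r(D) = sqrt(2 + 1)/5 = sqrt(3)*(1/5) = sqrt(3)/5)
-27*(r(10) + (-76 - 1*39)) = -27*(sqrt(3)/5 + (-76 - 1*39)) = -27*(sqrt(3)/5 + (-76 - 39)) = -27*(sqrt(3)/5 - 115) = -27*(-115 + sqrt(3)/5) = 3105 - 27*sqrt(3)/5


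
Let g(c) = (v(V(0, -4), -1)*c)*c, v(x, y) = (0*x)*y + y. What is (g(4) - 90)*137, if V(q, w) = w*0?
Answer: -14522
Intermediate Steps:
V(q, w) = 0
v(x, y) = y (v(x, y) = 0*y + y = 0 + y = y)
g(c) = -c² (g(c) = (-c)*c = -c²)
(g(4) - 90)*137 = (-1*4² - 90)*137 = (-1*16 - 90)*137 = (-16 - 90)*137 = -106*137 = -14522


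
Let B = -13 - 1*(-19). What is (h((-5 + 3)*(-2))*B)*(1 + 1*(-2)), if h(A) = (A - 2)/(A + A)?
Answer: -3/2 ≈ -1.5000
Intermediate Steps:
B = 6 (B = -13 + 19 = 6)
h(A) = (-2 + A)/(2*A) (h(A) = (-2 + A)/((2*A)) = (-2 + A)*(1/(2*A)) = (-2 + A)/(2*A))
(h((-5 + 3)*(-2))*B)*(1 + 1*(-2)) = (((-2 + (-5 + 3)*(-2))/(2*(((-5 + 3)*(-2)))))*6)*(1 + 1*(-2)) = (((-2 - 2*(-2))/(2*((-2*(-2)))))*6)*(1 - 2) = (((½)*(-2 + 4)/4)*6)*(-1) = (((½)*(¼)*2)*6)*(-1) = ((¼)*6)*(-1) = (3/2)*(-1) = -3/2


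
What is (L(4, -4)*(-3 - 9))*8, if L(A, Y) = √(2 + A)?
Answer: -96*√6 ≈ -235.15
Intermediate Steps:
(L(4, -4)*(-3 - 9))*8 = (√(2 + 4)*(-3 - 9))*8 = (√6*(-12))*8 = -12*√6*8 = -96*√6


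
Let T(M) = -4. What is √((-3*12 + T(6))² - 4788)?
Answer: 2*I*√797 ≈ 56.462*I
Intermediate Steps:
√((-3*12 + T(6))² - 4788) = √((-3*12 - 4)² - 4788) = √((-36 - 4)² - 4788) = √((-40)² - 4788) = √(1600 - 4788) = √(-3188) = 2*I*√797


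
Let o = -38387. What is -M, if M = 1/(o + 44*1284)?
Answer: -1/18109 ≈ -5.5221e-5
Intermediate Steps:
M = 1/18109 (M = 1/(-38387 + 44*1284) = 1/(-38387 + 56496) = 1/18109 ≈ 5.5221e-5)
-M = -1*1/18109 = -1/18109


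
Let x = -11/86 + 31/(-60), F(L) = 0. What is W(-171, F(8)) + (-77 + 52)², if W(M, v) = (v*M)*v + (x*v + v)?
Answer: 625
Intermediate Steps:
x = -1663/2580 (x = -11*1/86 + 31*(-1/60) = -11/86 - 31/60 = -1663/2580 ≈ -0.64457)
W(M, v) = 917*v/2580 + M*v² (W(M, v) = (v*M)*v + (-1663*v/2580 + v) = (M*v)*v + 917*v/2580 = M*v² + 917*v/2580 = 917*v/2580 + M*v²)
W(-171, F(8)) + (-77 + 52)² = (1/2580)*0*(917 + 2580*(-171)*0) + (-77 + 52)² = (1/2580)*0*(917 + 0) + (-25)² = (1/2580)*0*917 + 625 = 0 + 625 = 625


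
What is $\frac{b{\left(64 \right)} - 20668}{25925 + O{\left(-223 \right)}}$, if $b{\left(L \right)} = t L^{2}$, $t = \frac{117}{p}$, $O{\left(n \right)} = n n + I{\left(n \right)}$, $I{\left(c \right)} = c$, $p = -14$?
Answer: $- \frac{384292}{528017} \approx -0.7278$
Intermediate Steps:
$O{\left(n \right)} = n + n^{2}$ ($O{\left(n \right)} = n n + n = n^{2} + n = n + n^{2}$)
$t = - \frac{117}{14}$ ($t = \frac{117}{-14} = 117 \left(- \frac{1}{14}\right) = - \frac{117}{14} \approx -8.3571$)
$b{\left(L \right)} = - \frac{117 L^{2}}{14}$
$\frac{b{\left(64 \right)} - 20668}{25925 + O{\left(-223 \right)}} = \frac{- \frac{117 \cdot 64^{2}}{14} - 20668}{25925 - 223 \left(1 - 223\right)} = \frac{\left(- \frac{117}{14}\right) 4096 - 20668}{25925 - -49506} = \frac{- \frac{239616}{7} - 20668}{25925 + 49506} = - \frac{384292}{7 \cdot 75431} = \left(- \frac{384292}{7}\right) \frac{1}{75431} = - \frac{384292}{528017}$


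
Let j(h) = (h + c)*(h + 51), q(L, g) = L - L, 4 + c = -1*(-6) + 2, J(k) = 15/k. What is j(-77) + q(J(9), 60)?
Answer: 1898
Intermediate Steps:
c = 4 (c = -4 + (-1*(-6) + 2) = -4 + (6 + 2) = -4 + 8 = 4)
q(L, g) = 0
j(h) = (4 + h)*(51 + h) (j(h) = (h + 4)*(h + 51) = (4 + h)*(51 + h))
j(-77) + q(J(9), 60) = (204 + (-77)**2 + 55*(-77)) + 0 = (204 + 5929 - 4235) + 0 = 1898 + 0 = 1898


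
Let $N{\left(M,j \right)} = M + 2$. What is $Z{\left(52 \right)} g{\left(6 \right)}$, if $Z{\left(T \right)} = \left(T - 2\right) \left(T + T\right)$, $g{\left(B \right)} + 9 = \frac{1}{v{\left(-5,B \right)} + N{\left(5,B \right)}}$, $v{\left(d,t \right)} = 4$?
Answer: $- \frac{509600}{11} \approx -46327.0$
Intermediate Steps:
$N{\left(M,j \right)} = 2 + M$
$g{\left(B \right)} = - \frac{98}{11}$ ($g{\left(B \right)} = -9 + \frac{1}{4 + \left(2 + 5\right)} = -9 + \frac{1}{4 + 7} = -9 + \frac{1}{11} = - \frac{98}{11}$)
$Z{\left(T \right)} = 2 T \left(-2 + T\right)$ ($Z{\left(T \right)} = \left(-2 + T\right) 2 T = 2 T \left(-2 + T\right)$)
$Z{\left(52 \right)} g{\left(6 \right)} = 2 \cdot 52 \left(-2 + 52\right) \left(- \frac{98}{11}\right) = 2 \cdot 52 \cdot 50 \left(- \frac{98}{11}\right) = 5200 \left(- \frac{98}{11}\right) = - \frac{509600}{11}$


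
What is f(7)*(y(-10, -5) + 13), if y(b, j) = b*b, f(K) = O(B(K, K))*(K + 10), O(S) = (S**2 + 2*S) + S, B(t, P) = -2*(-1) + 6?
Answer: 169048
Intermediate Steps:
B(t, P) = 8 (B(t, P) = 2 + 6 = 8)
O(S) = S**2 + 3*S
f(K) = 880 + 88*K (f(K) = (8*(3 + 8))*(K + 10) = (8*11)*(10 + K) = 88*(10 + K) = 880 + 88*K)
y(b, j) = b**2
f(7)*(y(-10, -5) + 13) = (880 + 88*7)*((-10)**2 + 13) = (880 + 616)*(100 + 13) = 1496*113 = 169048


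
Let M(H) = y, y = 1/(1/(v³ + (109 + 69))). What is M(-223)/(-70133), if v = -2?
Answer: -170/70133 ≈ -0.0024240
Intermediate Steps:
y = 170 (y = 1/(1/((-2)³ + (109 + 69))) = 1/(1/(-8 + 178)) = 1/(1/170) = 170)
M(H) = 170
M(-223)/(-70133) = 170/(-70133) = 170*(-1/70133) = -170/70133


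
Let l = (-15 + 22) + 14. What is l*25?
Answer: 525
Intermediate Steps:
l = 21 (l = 7 + 14 = 21)
l*25 = 21*25 = 525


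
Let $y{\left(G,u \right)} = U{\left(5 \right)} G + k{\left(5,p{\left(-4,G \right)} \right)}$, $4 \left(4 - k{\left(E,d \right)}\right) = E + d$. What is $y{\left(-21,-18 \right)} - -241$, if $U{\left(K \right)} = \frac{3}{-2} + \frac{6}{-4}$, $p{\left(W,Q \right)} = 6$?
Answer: $\frac{1221}{4} \approx 305.25$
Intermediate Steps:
$U{\left(K \right)} = -3$ ($U{\left(K \right)} = 3 \left(- \frac{1}{2}\right) + 6 \left(- \frac{1}{4}\right) = - \frac{3}{2} - \frac{3}{2} = -3$)
$k{\left(E,d \right)} = 4 - \frac{E}{4} - \frac{d}{4}$ ($k{\left(E,d \right)} = 4 - \frac{E + d}{4} = 4 - \left(\frac{E}{4} + \frac{d}{4}\right) = 4 - \frac{E}{4} - \frac{d}{4}$)
$y{\left(G,u \right)} = \frac{5}{4} - 3 G$ ($y{\left(G,u \right)} = - 3 G - - \frac{5}{4} = - 3 G + \frac{5}{4} = \frac{5}{4} - 3 G$)
$y{\left(-21,-18 \right)} - -241 = \left(\frac{5}{4} - -63\right) - -241 = \left(\frac{5}{4} + 63\right) + 241 = \frac{257}{4} + 241 = \frac{1221}{4}$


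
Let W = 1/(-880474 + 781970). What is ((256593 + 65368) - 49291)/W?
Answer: -26859085680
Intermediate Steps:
W = -1/98504 (W = 1/(-98504) = -1/98504 ≈ -1.0152e-5)
((256593 + 65368) - 49291)/W = ((256593 + 65368) - 49291)/(-1/98504) = (321961 - 49291)*(-98504) = 272670*(-98504) = -26859085680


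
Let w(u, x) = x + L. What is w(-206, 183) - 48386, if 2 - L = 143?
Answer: -48344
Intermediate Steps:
L = -141 (L = 2 - 1*143 = 2 - 143 = -141)
w(u, x) = -141 + x (w(u, x) = x - 141 = -141 + x)
w(-206, 183) - 48386 = (-141 + 183) - 48386 = 42 - 48386 = -48344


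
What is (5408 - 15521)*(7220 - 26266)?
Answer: 192612198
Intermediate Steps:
(5408 - 15521)*(7220 - 26266) = -10113*(-19046) = 192612198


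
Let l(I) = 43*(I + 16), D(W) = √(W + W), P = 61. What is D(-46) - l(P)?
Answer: -3311 + 2*I*√23 ≈ -3311.0 + 9.5917*I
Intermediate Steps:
D(W) = √2*√W (D(W) = √(2*W) = √2*√W)
l(I) = 688 + 43*I (l(I) = 43*(16 + I) = 688 + 43*I)
D(-46) - l(P) = √2*√(-46) - (688 + 43*61) = √2*(I*√46) - (688 + 2623) = 2*I*√23 - 1*3311 = 2*I*√23 - 3311 = -3311 + 2*I*√23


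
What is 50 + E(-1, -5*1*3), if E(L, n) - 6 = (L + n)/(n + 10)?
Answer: 296/5 ≈ 59.200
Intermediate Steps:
E(L, n) = 6 + (L + n)/(10 + n) (E(L, n) = 6 + (L + n)/(n + 10) = 6 + (L + n)/(10 + n))
50 + E(-1, -5*1*3) = 50 + (60 - 1 + 7*(-5*1*3))/(10 - 5*1*3) = 50 + (60 - 1 + 7*(-5*3))/(10 - 5*3) = 50 + (60 - 1 + 7*(-15))/(10 - 15) = 50 + (60 - 1 - 105)/(-5) = 50 - 1/5*(-46) = 50 + 46/5 = 296/5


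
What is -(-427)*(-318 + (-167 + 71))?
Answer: -176778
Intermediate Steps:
-(-427)*(-318 + (-167 + 71)) = -(-427)*(-318 - 96) = -(-427)*(-414) = -1*176778 = -176778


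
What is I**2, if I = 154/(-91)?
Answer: 484/169 ≈ 2.8639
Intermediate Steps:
I = -22/13 (I = 154*(-1/91) = -22/13 ≈ -1.6923)
I**2 = (-22/13)**2 = 484/169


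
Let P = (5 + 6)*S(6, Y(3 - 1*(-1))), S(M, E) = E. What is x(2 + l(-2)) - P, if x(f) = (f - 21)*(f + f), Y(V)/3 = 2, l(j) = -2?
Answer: -66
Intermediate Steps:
Y(V) = 6 (Y(V) = 3*2 = 6)
P = 66 (P = (5 + 6)*6 = 11*6 = 66)
x(f) = 2*f*(-21 + f) (x(f) = (-21 + f)*(2*f) = 2*f*(-21 + f))
x(2 + l(-2)) - P = 2*(2 - 2)*(-21 + (2 - 2)) - 1*66 = 2*0*(-21 + 0) - 66 = 2*0*(-21) - 66 = 0 - 66 = -66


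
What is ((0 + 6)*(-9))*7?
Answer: -378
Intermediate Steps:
((0 + 6)*(-9))*7 = (6*(-9))*7 = -54*7 = -378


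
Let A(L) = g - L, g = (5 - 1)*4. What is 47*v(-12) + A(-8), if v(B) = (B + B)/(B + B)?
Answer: 71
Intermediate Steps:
v(B) = 1 (v(B) = (2*B)/((2*B)) = (2*B)*(1/(2*B)) = 1)
g = 16 (g = 4*4 = 16)
A(L) = 16 - L
47*v(-12) + A(-8) = 47*1 + (16 - 1*(-8)) = 47 + (16 + 8) = 47 + 24 = 71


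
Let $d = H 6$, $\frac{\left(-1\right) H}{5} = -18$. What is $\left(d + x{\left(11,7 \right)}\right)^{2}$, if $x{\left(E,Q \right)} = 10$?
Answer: $302500$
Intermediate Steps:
$H = 90$ ($H = \left(-5\right) \left(-18\right) = 90$)
$d = 540$ ($d = 90 \cdot 6 = 540$)
$\left(d + x{\left(11,7 \right)}\right)^{2} = \left(540 + 10\right)^{2} = 550^{2} = 302500$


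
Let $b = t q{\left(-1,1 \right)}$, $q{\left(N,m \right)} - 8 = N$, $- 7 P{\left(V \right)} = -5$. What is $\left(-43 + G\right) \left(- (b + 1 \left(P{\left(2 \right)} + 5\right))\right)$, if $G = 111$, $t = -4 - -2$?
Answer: $\frac{3944}{7} \approx 563.43$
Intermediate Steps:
$P{\left(V \right)} = \frac{5}{7}$ ($P{\left(V \right)} = \left(- \frac{1}{7}\right) \left(-5\right) = \frac{5}{7}$)
$q{\left(N,m \right)} = 8 + N$
$t = -2$ ($t = -4 + 2 = -2$)
$b = -14$ ($b = - 2 \left(8 - 1\right) = \left(-2\right) 7 = -14$)
$\left(-43 + G\right) \left(- (b + 1 \left(P{\left(2 \right)} + 5\right))\right) = \left(-43 + 111\right) \left(- (-14 + 1 \left(\frac{5}{7} + 5\right))\right) = 68 \left(- (-14 + 1 \cdot \frac{40}{7})\right) = 68 \left(- (-14 + \frac{40}{7})\right) = 68 \left(\left(-1\right) \left(- \frac{58}{7}\right)\right) = 68 \cdot \frac{58}{7} = \frac{3944}{7}$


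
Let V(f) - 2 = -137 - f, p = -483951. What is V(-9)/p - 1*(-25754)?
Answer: 4154558060/161317 ≈ 25754.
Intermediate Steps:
V(f) = -135 - f (V(f) = 2 + (-137 - f) = -135 - f)
V(-9)/p - 1*(-25754) = (-135 - 1*(-9))/(-483951) - 1*(-25754) = (-135 + 9)*(-1/483951) + 25754 = -126*(-1/483951) + 25754 = 42/161317 + 25754 = 4154558060/161317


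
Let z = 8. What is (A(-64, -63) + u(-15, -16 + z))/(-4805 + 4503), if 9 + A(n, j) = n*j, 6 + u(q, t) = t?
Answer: -4009/302 ≈ -13.275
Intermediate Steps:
u(q, t) = -6 + t
A(n, j) = -9 + j*n (A(n, j) = -9 + n*j = -9 + j*n)
(A(-64, -63) + u(-15, -16 + z))/(-4805 + 4503) = ((-9 - 63*(-64)) + (-6 + (-16 + 8)))/(-4805 + 4503) = ((-9 + 4032) + (-6 - 8))/(-302) = (4023 - 14)*(-1/302) = 4009*(-1/302) = -4009/302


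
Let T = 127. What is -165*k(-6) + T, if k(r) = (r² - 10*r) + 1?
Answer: -15878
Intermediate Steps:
k(r) = 1 + r² - 10*r
-165*k(-6) + T = -165*(1 + (-6)² - 10*(-6)) + 127 = -165*(1 + 36 + 60) + 127 = -165*97 + 127 = -16005 + 127 = -15878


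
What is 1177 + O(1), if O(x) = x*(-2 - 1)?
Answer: 1174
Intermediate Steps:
O(x) = -3*x (O(x) = x*(-3) = -3*x)
1177 + O(1) = 1177 - 3*1 = 1177 - 3 = 1174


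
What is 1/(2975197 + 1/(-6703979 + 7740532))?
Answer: 1036553/3083949375942 ≈ 3.3611e-7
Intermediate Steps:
1/(2975197 + 1/(-6703979 + 7740532)) = 1/(2975197 + 1/1036553) = 1/(3083949375942/1036553) = 1036553/3083949375942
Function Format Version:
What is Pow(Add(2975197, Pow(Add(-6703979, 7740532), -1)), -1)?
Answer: Rational(1036553, 3083949375942) ≈ 3.3611e-7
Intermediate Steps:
Pow(Add(2975197, Pow(Add(-6703979, 7740532), -1)), -1) = Pow(Add(2975197, Pow(1036553, -1)), -1) = Pow(Add(2975197, Rational(1, 1036553)), -1) = Pow(Rational(3083949375942, 1036553), -1) = Rational(1036553, 3083949375942)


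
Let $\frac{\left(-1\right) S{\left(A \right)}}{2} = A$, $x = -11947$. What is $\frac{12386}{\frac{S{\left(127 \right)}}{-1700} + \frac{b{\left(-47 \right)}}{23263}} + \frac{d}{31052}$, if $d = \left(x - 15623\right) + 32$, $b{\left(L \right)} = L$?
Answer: $\frac{543216159360283}{6464252318} \approx 84034.0$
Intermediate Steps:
$S{\left(A \right)} = - 2 A$
$d = -27538$ ($d = \left(-11947 - 15623\right) + 32 = -27570 + 32 = -27538$)
$\frac{12386}{\frac{S{\left(127 \right)}}{-1700} + \frac{b{\left(-47 \right)}}{23263}} + \frac{d}{31052} = \frac{12386}{\frac{\left(-2\right) 127}{-1700} - \frac{47}{23263}} - \frac{27538}{31052} = \frac{12386}{\left(-254\right) \left(- \frac{1}{1700}\right) - \frac{47}{23263}} - \frac{1967}{2218} = \frac{12386}{\frac{127}{850} - \frac{47}{23263}} - \frac{1967}{2218} = \frac{12386}{\frac{2914451}{19773550}} - \frac{1967}{2218} = 12386 \cdot \frac{19773550}{2914451} - \frac{1967}{2218} = \frac{244915190300}{2914451} - \frac{1967}{2218} = \frac{543216159360283}{6464252318}$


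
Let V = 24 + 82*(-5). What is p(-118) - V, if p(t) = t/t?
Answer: 387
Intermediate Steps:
V = -386 (V = 24 - 410 = -386)
p(t) = 1
p(-118) - V = 1 - 1*(-386) = 1 + 386 = 387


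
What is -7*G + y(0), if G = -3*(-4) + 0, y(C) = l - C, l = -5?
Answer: -89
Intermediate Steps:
y(C) = -5 - C
G = 12 (G = 12 + 0 = 12)
-7*G + y(0) = -7*12 + (-5 - 1*0) = -84 + (-5 + 0) = -84 - 5 = -89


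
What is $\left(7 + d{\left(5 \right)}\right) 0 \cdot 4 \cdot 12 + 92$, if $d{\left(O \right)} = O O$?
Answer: $92$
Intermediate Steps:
$d{\left(O \right)} = O^{2}$
$\left(7 + d{\left(5 \right)}\right) 0 \cdot 4 \cdot 12 + 92 = \left(7 + 5^{2}\right) 0 \cdot 4 \cdot 12 + 92 = \left(7 + 25\right) 0 \cdot 48 + 92 = 32 \cdot 0 \cdot 48 + 92 = 0 \cdot 48 + 92 = 0 + 92 = 92$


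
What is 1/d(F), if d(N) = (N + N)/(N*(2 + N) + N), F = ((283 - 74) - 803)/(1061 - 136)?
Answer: 2181/1850 ≈ 1.1789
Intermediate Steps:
F = -594/925 (F = (209 - 803)/925 = -594*1/925 = -594/925 ≈ -0.64216)
d(N) = 2*N/(N + N*(2 + N)) (d(N) = (2*N)/(N + N*(2 + N)) = 2*N/(N + N*(2 + N)))
1/d(F) = 1/(2/(3 - 594/925)) = 1/(2/(2181/925)) = 1/(2*(925/2181)) = 1/(1850/2181) = 2181/1850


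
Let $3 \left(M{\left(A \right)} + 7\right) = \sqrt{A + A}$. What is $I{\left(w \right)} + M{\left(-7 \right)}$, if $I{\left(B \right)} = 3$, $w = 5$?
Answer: $-4 + \frac{i \sqrt{14}}{3} \approx -4.0 + 1.2472 i$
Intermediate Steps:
$M{\left(A \right)} = -7 + \frac{\sqrt{2} \sqrt{A}}{3}$ ($M{\left(A \right)} = -7 + \frac{\sqrt{A + A}}{3} = -7 + \frac{\sqrt{2 A}}{3} = -7 + \frac{\sqrt{2} \sqrt{A}}{3}$)
$I{\left(w \right)} + M{\left(-7 \right)} = 3 - \left(7 - \frac{\sqrt{2} \sqrt{-7}}{3}\right) = 3 - \left(7 - \frac{\sqrt{2} i \sqrt{7}}{3}\right) = 3 - \left(7 - \frac{i \sqrt{14}}{3}\right) = -4 + \frac{i \sqrt{14}}{3}$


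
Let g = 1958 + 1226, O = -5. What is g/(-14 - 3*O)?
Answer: 3184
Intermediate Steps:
g = 3184
g/(-14 - 3*O) = 3184/(-14 - 3*(-5)) = 3184/(-14 + 15) = 3184/1 = 3184*1 = 3184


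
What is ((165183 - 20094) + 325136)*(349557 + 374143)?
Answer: 340301832500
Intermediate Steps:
((165183 - 20094) + 325136)*(349557 + 374143) = (145089 + 325136)*723700 = 470225*723700 = 340301832500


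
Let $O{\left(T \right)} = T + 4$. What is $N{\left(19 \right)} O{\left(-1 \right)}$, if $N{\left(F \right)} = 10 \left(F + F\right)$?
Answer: $1140$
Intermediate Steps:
$N{\left(F \right)} = 20 F$ ($N{\left(F \right)} = 10 \cdot 2 F = 20 F$)
$O{\left(T \right)} = 4 + T$
$N{\left(19 \right)} O{\left(-1 \right)} = 20 \cdot 19 \left(4 - 1\right) = 380 \cdot 3 = 1140$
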